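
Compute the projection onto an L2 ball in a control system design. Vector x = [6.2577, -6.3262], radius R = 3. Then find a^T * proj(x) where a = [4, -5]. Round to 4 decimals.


Step 1: Compute ||x|| (intermediates to 6 decimals).
||x|| = sqrt(6.2577^2 + (-6.3262)^2) = 8.898293
Step 2: Project.
Since ||x|| > R, scale = R/||x|| = 3/8.898293 = 0.337143, proj(x) = scale * x
proj(x) = [2.10974, -2.132834]
Step 3: Dot product.
a^T * proj(x) = 4*2.10974 - 5*(-2.132834) = 19.1031


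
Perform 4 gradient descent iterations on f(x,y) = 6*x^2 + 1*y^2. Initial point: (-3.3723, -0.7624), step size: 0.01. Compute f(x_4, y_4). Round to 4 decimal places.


Gradient descent on f(x,y) = 6*x^2 + 1*y^2.
Starting point: (-3.3723, -0.7624), alpha = 0.01
Step 1: grad_x = 2*6*-3.3723 = -40.4676, grad_y = 2*1*-0.7624 = -1.5248
  x_1 = -3.3723 - 0.01*-40.4676 = -2.9676
  y_1 = -0.7624 - 0.01*-1.5248 = -0.7472
Step 2: grad_x = 2*6*-2.9676 = -35.6115, grad_y = 2*1*-0.7472 = -1.4943
  x_2 = -2.9676 - 0.01*-35.6115 = -2.6115
  y_2 = -0.7472 - 0.01*-1.4943 = -0.7322
Step 3: grad_x = 2*6*-2.6115 = -31.3381, grad_y = 2*1*-0.7322 = -1.4644
  x_3 = -2.6115 - 0.01*-31.3381 = -2.2981
  y_3 = -0.7322 - 0.01*-1.4644 = -0.7176
Step 4: grad_x = 2*6*-2.2981 = -27.5775, grad_y = 2*1*-0.7176 = -1.4351
  x_4 = -2.2981 - 0.01*-27.5775 = -2.0224
  y_4 = -0.7176 - 0.01*-1.4351 = -0.7032
f(-2.0224, -0.7032) = 6*(-2.0224)^2 + 1*(-0.7032)^2 = 25.034


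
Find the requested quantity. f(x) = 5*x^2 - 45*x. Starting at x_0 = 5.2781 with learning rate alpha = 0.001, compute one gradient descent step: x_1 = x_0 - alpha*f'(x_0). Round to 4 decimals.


We compute the gradient at x_0 and apply the update.
f'(x) = 10*x - 45
f'(5.2781) = 10*5.2781 - 45 = 7.781
x_1 = 5.2781 - 0.001*7.781 = 5.2703


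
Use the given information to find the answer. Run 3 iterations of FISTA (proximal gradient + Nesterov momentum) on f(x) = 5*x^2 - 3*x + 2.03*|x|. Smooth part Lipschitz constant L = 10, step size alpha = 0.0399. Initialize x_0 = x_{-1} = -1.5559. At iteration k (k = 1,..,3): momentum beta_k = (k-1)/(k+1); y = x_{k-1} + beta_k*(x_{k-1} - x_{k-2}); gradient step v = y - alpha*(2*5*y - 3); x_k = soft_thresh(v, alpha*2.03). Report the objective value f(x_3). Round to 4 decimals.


FISTA on f(x) = 5*x^2 - 3*x + 2.03*|x|
L = 10, alpha = 0.0399
Iteration 1: beta = 0.0, y = -1.5559 + 0.0*(-1.5559 + 1.5559) = -1.5559
  grad(y) = -18.559, v = y - alpha*grad = -0.8154
  prox(v) = soft_thresh(-0.8154, 0.081) = -0.7344
Iteration 2: beta = 0.3333, y = -0.7344 + 0.3333*(-0.7344 + 1.5559) = -0.4606
  grad(y) = -7.6057, v = y - alpha*grad = -0.1571
  prox(v) = soft_thresh(-0.1571, 0.081) = -0.0761
Iteration 3: beta = 0.5, y = -0.0761 + 0.5*(-0.0761 + 0.7344) = 0.253
  grad(y) = -0.4695, v = y - alpha*grad = 0.2718
  prox(v) = soft_thresh(0.2718, 0.081) = 0.1908
f(x_3) = 5*0.1908^2 - 3*0.1908 + 2.03*|0.1908| = -0.0031


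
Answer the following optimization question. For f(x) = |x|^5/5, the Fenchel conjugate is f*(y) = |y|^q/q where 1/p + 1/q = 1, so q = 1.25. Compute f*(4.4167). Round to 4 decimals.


The conjugate exponent q satisfies 1/p + 1/q = 1.
p = 5, so q = 5/(5 - 1) = 1.25
|y|^q = 4.4167^1.25 = 6.4028
f*(4.4167) = 6.4028 / 1.25 = 5.1223


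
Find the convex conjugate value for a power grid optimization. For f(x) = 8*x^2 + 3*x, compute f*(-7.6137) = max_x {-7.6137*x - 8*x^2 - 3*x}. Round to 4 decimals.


f*(y) = sup_x {y*x - a*x^2 - b*x} = sup_x {(y-b)*x - a*x^2}
FOC: (y - b) - 2a*x = 0 => x* = (y - b)/(2a)
x* = (-7.6137 - 3)/(2*8) = -0.6634
f*(-7.6137) = (y-b)^2/(4a) = (-7.6137 - 3)^2/(4*8)
= 112.6506/32 = 3.5203


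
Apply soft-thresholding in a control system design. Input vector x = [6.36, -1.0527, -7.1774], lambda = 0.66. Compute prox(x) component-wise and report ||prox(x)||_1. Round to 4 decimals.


Soft-thresholding with lambda = 0.66:
prox(6.36) = sign(6.36)*max(|6.36| - 0.66, 0) = 5.7
prox(-1.0527) = sign(-1.0527)*max(|-1.0527| - 0.66, 0) = -0.3927
prox(-7.1774) = sign(-7.1774)*max(|-7.1774| - 0.66, 0) = -6.5174
prox(x) = [5.7, -0.3927, -6.5174]
||prox(x)||_1 = 5.7 + 0.3927 + 6.5174 = 12.6101


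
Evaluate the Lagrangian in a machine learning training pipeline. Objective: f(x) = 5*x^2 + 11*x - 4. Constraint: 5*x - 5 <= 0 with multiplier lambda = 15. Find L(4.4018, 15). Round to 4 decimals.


Step 1: Evaluate f(x).
f(4.4018) = 5*4.4018^2 + 11*4.4018 - 4 = 141.299
Step 2: Evaluate g(x).
g(4.4018) = 5*4.4018 - 5 = 17.009
Step 3: Compute Lagrangian.
L = 141.299 + 15*17.009 = 396.434


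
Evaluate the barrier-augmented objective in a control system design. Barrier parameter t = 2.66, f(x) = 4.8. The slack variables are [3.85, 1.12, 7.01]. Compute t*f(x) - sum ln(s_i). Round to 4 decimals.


Step 1: Compute log-barrier.
ln values: [1.3481, 0.1133, 1.9473]
phi = -(1.3481 + 0.1133 + 1.9473) = -3.4087
Step 2: Compute augmented objective.
t*f(x) = 2.66*4.8 = 12.768
Total = 12.768 - 3.4087 = 9.3593


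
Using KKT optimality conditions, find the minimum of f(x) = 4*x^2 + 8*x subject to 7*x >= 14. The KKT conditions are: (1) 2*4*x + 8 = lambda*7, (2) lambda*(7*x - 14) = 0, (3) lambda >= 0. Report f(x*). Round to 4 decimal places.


Step 1: Try lambda = 0 (constraint inactive).
x_unc = -8/(2*4) = -1.0
Check: 7*-1.0 = -7.0 < 14 -- violated!
Step 2: Constraint must be active: 7*x = 14
x* = 14/7 = 2.0
lambda = (2*4*2.0 + 8)/7 = 3.4286
Step 3: Compute optimal value.
f(x*) = 4*2.0^2 + 8*2.0 = 32.0


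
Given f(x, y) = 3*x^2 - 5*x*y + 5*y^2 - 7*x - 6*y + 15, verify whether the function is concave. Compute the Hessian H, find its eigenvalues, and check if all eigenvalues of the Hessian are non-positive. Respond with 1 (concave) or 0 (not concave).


The Hessian of f(x,y) = 3*x^2 - 5*x*y + 5*y^2 - 7*x - 6*y + 15 is:
H = [[6, -5], [-5, 10]]
Trace = 6 + 10 = 16
Determinant = 6*10 - (-5)^2 = 35
Discriminant = (16)^2 - 4*35 = 116.0
Eigenvalues: lambda_1 = 2.6148, lambda_2 = 13.3852
The function is not concave.

0


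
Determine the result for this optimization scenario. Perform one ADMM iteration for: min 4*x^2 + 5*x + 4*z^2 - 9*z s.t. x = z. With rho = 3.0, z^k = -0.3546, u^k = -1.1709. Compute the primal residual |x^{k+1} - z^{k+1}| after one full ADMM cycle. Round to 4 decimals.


ADMM iteration with rho = 3.0, z^k = -0.3546, u^k = -1.1709
Step 1: x-update.
Minimize 4*x^2 + 5*x + (3.0/2)*(x + 0.3546 - 1.1709)^2
FOC: (2*4 + 3.0)*x = -5 + 3.0*(-0.3546 + 1.1709)
x^{k+1} = -0.2319
Step 2: z-update.
Minimize 4*z^2 - 9*z + (3.0/2)*(-0.2319 - z - 1.1709)^2
FOC: (2*4 + 3.0)*z = 9 + 3.0*(-0.2319 - 1.1709)
z^{k+1} = 0.4356
Step 3: u-update.
u^{k+1} = -1.1709 - 0.2319 - 0.4356 = -1.8384
Step 4: Primal residual = |-0.2319 - 0.4356| = 0.6675


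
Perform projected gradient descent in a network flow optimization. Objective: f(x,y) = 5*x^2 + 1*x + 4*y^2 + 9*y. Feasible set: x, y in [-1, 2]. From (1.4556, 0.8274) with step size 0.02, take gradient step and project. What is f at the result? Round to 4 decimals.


Step 1: Compute gradient at (1.4556, 0.8274).
grad_x = 2*5*1.4556 + 1 = 15.556
grad_y = 2*4*0.8274 + 9 = 15.6192
Step 2: Gradient step.
x_raw = 1.4556 - 0.02*15.556 = 1.1445
y_raw = 0.8274 - 0.02*15.6192 = 0.515
Step 3: Project onto [-1, 2].
x_proj = clip(1.1445) = 1.1445
y_proj = clip(0.515) = 0.515
Step 4: Evaluate f.
f(1.1445, 0.515) = 13.3898


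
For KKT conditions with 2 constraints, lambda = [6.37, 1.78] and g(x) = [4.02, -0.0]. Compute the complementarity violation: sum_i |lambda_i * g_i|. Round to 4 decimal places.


KKT complementary slackness check:
lambda_1 * g_1 = 6.37 * 4.02 = 25.6074
lambda_2 * g_2 = 1.78 * -0.0 = -0.0
Total violation = 25.6074 + 0.0 = 25.6074


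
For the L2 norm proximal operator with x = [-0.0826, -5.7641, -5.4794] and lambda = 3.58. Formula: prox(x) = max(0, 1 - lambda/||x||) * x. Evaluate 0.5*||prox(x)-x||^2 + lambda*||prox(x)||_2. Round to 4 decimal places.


Step 1: Compute ||x||.
||x|| = 7.9533
Step 2: Compute scaling factor.
scale = max(0, 1 - 3.58/7.9533) = 0.5499
Step 3: prox(x) = [-0.0454, -3.1695, -3.013]
||prox(x)|| = 4.3733
Step 4: Proximal objective.
0.5*||prox-x||^2 = 6.4082
lambda*||prox|| = 15.6564
Total = 22.0647


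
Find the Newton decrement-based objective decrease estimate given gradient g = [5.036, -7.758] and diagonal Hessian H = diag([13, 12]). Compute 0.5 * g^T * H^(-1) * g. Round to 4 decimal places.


Step 1: H is diagonal, so H^(-1) * g = [0.3874, -0.6465].
Step 2: g^T H^(-1) g = sum_i g_i^2 / H_ii
  = (5.036)^2/13 + (-7.758)^2/12
  = 1.9509 + 5.0155 = 6.9664
Step 3: Objective decrease = 0.5 * g^T H^(-1) g = 3.4832


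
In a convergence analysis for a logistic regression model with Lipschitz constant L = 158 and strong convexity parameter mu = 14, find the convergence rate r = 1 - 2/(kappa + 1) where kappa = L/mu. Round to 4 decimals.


Step 1: Compute the condition number.
kappa = L/mu = 158/14 = 11.2857
Step 2: Compute the convergence rate.
r = 1 - 2/(kappa + 1) = 1 - 2*mu/(L + mu) = (L - mu)/(L + mu) = 144/172 = 0.8372


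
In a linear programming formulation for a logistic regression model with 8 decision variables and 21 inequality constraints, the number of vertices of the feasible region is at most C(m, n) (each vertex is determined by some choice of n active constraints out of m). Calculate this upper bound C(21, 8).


Each vertex corresponds to some choice of n active constraints out of m, so the number of vertices is at most C(m, n) = m! / (n!(m-n)!).
m = 21, n = 8
Numerator: 21 * 20 * 19 * 18 * 17 * 16 * 15 * 14
Denominator: 8! = 40320
C(21, 8) = 203490


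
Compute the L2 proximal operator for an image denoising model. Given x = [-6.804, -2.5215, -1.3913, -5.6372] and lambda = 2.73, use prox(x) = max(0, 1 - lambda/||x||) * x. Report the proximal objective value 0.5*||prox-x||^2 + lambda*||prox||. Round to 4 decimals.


Step 1: Compute ||x||.
||x|| = 9.2933
Step 2: Compute scaling factor.
scale = max(0, 1 - 2.73/9.2933) = 0.7062
Step 3: prox(x) = [-4.8053, -1.7808, -0.9826, -3.9812]
||prox(x)|| = 6.5633
Step 4: Proximal objective.
0.5*||prox-x||^2 = 3.7265
lambda*||prox|| = 17.9178
Total = 21.6444


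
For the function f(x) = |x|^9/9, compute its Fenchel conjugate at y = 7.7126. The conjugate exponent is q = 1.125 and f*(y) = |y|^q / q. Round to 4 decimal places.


The conjugate exponent q satisfies 1/p + 1/q = 1.
p = 9, so q = 9/(9 - 1) = 1.125
|y|^q = 7.7126^1.125 = 9.9564
f*(7.7126) = 9.9564 / 1.125 = 8.8501


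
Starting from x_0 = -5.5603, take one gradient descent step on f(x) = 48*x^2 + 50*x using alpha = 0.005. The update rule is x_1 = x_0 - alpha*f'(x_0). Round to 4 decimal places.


We compute the gradient at x_0 and apply the update.
f'(x) = 96*x + 50
f'(-5.5603) = 96*-5.5603 + 50 = -483.7888
x_1 = -5.5603 - 0.005*-483.7888 = -3.1414


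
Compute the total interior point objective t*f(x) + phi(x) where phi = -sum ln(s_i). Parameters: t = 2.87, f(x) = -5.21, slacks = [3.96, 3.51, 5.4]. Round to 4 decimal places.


Step 1: Compute log-barrier.
ln values: [1.3762, 1.2556, 1.6864]
phi = -(1.3762 + 1.2556 + 1.6864) = -4.3183
Step 2: Compute augmented objective.
t*f(x) = 2.87*-5.21 = -14.9527
Total = -14.9527 - 4.3183 = -19.271


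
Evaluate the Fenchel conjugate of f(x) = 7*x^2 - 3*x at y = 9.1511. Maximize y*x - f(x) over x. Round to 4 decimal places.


f*(y) = sup_x {y*x - a*x^2 - b*x} = sup_x {(y-b)*x - a*x^2}
FOC: (y - b) - 2a*x = 0 => x* = (y - b)/(2a)
x* = (9.1511 + 3)/(2*7) = 0.8679
f*(9.1511) = (y-b)^2/(4a) = (9.1511 + 3)^2/(4*7)
= 147.6492/28 = 5.2732


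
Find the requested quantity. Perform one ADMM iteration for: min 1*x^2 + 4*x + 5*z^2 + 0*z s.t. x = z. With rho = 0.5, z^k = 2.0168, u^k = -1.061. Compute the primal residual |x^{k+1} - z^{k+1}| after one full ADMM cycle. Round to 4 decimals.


ADMM iteration with rho = 0.5, z^k = 2.0168, u^k = -1.061
Step 1: x-update.
Minimize 1*x^2 + 4*x + (0.5/2)*(x - 2.0168 - 1.061)^2
FOC: (2*1 + 0.5)*x = -4 + 0.5*(2.0168 + 1.061)
x^{k+1} = -0.9844
Step 2: z-update.
Minimize 5*z^2 + 0*z + (0.5/2)*(-0.9844 - z - 1.061)^2
FOC: (2*5 + 0.5)*z = 0 + 0.5*(-0.9844 - 1.061)
z^{k+1} = -0.0974
Step 3: u-update.
u^{k+1} = -1.061 - 0.9844 + 0.0974 = -1.948
Step 4: Primal residual = |-0.9844 + 0.0974| = 0.887


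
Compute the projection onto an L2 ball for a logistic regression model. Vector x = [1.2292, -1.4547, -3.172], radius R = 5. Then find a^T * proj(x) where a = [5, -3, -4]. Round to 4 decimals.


Step 1: Compute ||x|| (intermediates to 6 decimals).
||x|| = sqrt(1.2292^2 + (-1.4547)^2 + (-3.172)^2) = 3.69982
Step 2: Project.
Since ||x|| <= R, proj = x (no scaling needed).
proj(x) = [1.2292, -1.4547, -3.172]
Step 3: Dot product.
a^T * proj(x) = 5*1.2292 - 3*(-1.4547) - 4*(-3.172) = 23.1981


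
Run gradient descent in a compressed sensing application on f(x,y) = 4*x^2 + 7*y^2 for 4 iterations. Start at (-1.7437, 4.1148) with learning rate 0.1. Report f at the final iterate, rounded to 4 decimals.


Gradient descent on f(x,y) = 4*x^2 + 7*y^2.
Starting point: (-1.7437, 4.1148), alpha = 0.1
Step 1: grad_x = 2*4*-1.7437 = -13.9496, grad_y = 2*7*4.1148 = 57.6072
  x_1 = -1.7437 - 0.1*-13.9496 = -0.3487
  y_1 = 4.1148 - 0.1*57.6072 = -1.6459
Step 2: grad_x = 2*4*-0.3487 = -2.7899, grad_y = 2*7*-1.6459 = -23.0429
  x_2 = -0.3487 - 0.1*-2.7899 = -0.0697
  y_2 = -1.6459 - 0.1*-23.0429 = 0.6584
Step 3: grad_x = 2*4*-0.0697 = -0.558, grad_y = 2*7*0.6584 = 9.2172
  x_3 = -0.0697 - 0.1*-0.558 = -0.0139
  y_3 = 0.6584 - 0.1*9.2172 = -0.2633
Step 4: grad_x = 2*4*-0.0139 = -0.1116, grad_y = 2*7*-0.2633 = -3.6869
  x_4 = -0.0139 - 0.1*-0.1116 = -0.0028
  y_4 = -0.2633 - 0.1*-3.6869 = 0.1053
f(-0.0028, 0.1053) = 4*(-0.0028)^2 + 7*0.1053^2 = 0.0777


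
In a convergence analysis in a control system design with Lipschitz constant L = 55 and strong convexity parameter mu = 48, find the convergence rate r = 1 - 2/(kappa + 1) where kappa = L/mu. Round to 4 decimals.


Step 1: Compute the condition number.
kappa = L/mu = 55/48 = 1.1458
Step 2: Compute the convergence rate.
r = 1 - 2/(kappa + 1) = 1 - 2*mu/(L + mu) = (L - mu)/(L + mu) = 7/103 = 0.068


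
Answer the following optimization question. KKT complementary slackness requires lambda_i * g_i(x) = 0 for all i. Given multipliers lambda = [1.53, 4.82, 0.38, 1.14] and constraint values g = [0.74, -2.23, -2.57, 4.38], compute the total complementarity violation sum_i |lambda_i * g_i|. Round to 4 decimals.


KKT complementary slackness check:
lambda_1 * g_1 = 1.53 * 0.74 = 1.1322
lambda_2 * g_2 = 4.82 * -2.23 = -10.7486
lambda_3 * g_3 = 0.38 * -2.57 = -0.9766
lambda_4 * g_4 = 1.14 * 4.38 = 4.9932
Total violation = 1.1322 + 10.7486 + 0.9766 + 4.9932 = 17.8506


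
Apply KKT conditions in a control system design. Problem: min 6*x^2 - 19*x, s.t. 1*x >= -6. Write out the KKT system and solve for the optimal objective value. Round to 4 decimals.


Step 1: Try lambda = 0 (constraint inactive).
Stationarity: 2*6*x - 19 = 0
x* = 19/(2*6) = 19/12 = 1.5833 (rounded; the exact value 19/12 is used below)
Check constraint: 1*1.5833 = 1.5833 >= -6 -- satisfied.
Step 2: Compute optimal value.
f(x*) = 6*(19/12)^2 - 19*(19/12) = -15.0417


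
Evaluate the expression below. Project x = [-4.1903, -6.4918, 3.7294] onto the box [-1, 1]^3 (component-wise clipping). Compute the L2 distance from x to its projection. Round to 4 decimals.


Project each component onto [-1, 1].
clip(-4.1903) = -1.0, clip(-6.4918) = -1.0, clip(3.7294) = 1.0
Projection = [-1.0, -1.0, 1.0]
Squared diffs: [10.178, 30.1599, 7.4496]
Distance = sqrt(47.7875) = 6.9129


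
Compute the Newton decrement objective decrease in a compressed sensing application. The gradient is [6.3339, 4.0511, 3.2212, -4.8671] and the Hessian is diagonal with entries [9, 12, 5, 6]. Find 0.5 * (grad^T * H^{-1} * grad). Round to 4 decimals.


Step 1: H is diagonal, so H^(-1) * g = [0.7038, 0.3376, 0.6442, -0.8112].
Step 2: g^T H^(-1) g = sum_i g_i^2 / H_ii
  = (6.3339)^2/9 + (4.0511)^2/12 + (3.2212)^2/5 + (-4.8671)^2/6
  = 4.4576 + 1.3676 + 2.0752 + 3.9481 = 11.8485
Step 3: Objective decrease = 0.5 * g^T H^(-1) g = 5.9243


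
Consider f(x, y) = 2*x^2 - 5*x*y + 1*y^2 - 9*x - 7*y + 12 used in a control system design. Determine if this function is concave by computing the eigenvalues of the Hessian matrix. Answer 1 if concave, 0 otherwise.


The Hessian of f(x,y) = 2*x^2 - 5*x*y + 1*y^2 - 9*x - 7*y + 12 is:
H = [[4, -5], [-5, 2]]
Trace = 4 + 2 = 6
Determinant = 4*2 - (-5)^2 = -17
Discriminant = (6)^2 - 4*-17 = 104.0
Eigenvalues: lambda_1 = -2.099, lambda_2 = 8.099
The function is not concave.

0


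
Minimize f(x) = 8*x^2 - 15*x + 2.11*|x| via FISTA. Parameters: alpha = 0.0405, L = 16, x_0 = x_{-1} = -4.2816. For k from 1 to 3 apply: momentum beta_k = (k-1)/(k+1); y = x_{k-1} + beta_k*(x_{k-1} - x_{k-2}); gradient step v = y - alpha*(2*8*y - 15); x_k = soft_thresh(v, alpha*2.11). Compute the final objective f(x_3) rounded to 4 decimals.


FISTA on f(x) = 8*x^2 - 15*x + 2.11*|x|
L = 16, alpha = 0.0405
Iteration 1: beta = 0.0, y = -4.2816 + 0.0*(-4.2816 + 4.2816) = -4.2816
  grad(y) = -83.5056, v = y - alpha*grad = -0.8996
  prox(v) = soft_thresh(-0.8996, 0.0855) = -0.8142
Iteration 2: beta = 0.3333, y = -0.8142 + 0.3333*(-0.8142 + 4.2816) = 0.3416
  grad(y) = -9.5337, v = y - alpha*grad = 0.7278
  prox(v) = soft_thresh(0.7278, 0.0855) = 0.6423
Iteration 3: beta = 0.5, y = 0.6423 + 0.5*(0.6423 + 0.8142) = 1.3705
  grad(y) = 6.9286, v = y - alpha*grad = 1.0899
  prox(v) = soft_thresh(1.0899, 0.0855) = 1.0045
f(x_3) = 8*1.0045^2 - 15*1.0045 + 2.11*|1.0045| = -4.8759


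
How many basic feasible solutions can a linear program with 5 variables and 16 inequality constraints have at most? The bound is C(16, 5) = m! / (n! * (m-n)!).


Each vertex corresponds to some choice of n active constraints out of m, so the number of vertices is at most C(m, n) = m! / (n!(m-n)!).
m = 16, n = 5
Numerator: 16 * 15 * 14 * 13 * 12
Denominator: 5! = 120
C(16, 5) = 4368


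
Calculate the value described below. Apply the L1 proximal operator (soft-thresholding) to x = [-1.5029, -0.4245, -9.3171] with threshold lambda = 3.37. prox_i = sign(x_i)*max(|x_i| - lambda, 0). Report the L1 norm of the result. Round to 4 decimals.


Soft-thresholding with lambda = 3.37:
prox(-1.5029) = sign(-1.5029)*max(|-1.5029| - 3.37, 0) = 0.0
prox(-0.4245) = sign(-0.4245)*max(|-0.4245| - 3.37, 0) = 0.0
prox(-9.3171) = sign(-9.3171)*max(|-9.3171| - 3.37, 0) = -5.9471
prox(x) = [0.0, 0.0, -5.9471]
||prox(x)||_1 = 0.0 + 0.0 + 5.9471 = 5.9471


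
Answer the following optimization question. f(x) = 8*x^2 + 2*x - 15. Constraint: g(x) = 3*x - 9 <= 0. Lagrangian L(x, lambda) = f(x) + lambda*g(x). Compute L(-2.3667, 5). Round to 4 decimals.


Step 1: Evaluate f(x).
f(-2.3667) = 8*(-2.3667)^2 + 2*(-2.3667) - 15 = 25.0768
Step 2: Evaluate g(x).
g(-2.3667) = 3*-2.3667 - 9 = -16.1001
Step 3: Compute Lagrangian.
L = 25.0768 + 5*-16.1001 = -55.4237


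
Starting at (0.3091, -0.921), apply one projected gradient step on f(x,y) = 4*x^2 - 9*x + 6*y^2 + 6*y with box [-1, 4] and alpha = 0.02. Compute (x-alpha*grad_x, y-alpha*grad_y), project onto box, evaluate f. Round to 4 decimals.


Step 1: Compute gradient at (0.3091, -0.921).
grad_x = 2*4*0.3091 - 9 = -6.5272
grad_y = 2*6*-0.921 + 6 = -5.052
Step 2: Gradient step.
x_raw = 0.3091 - 0.02*-6.5272 = 0.4396
y_raw = -0.921 - 0.02*-5.052 = -0.82
Step 3: Project onto [-1, 4].
x_proj = clip(0.4396) = 0.4396
y_proj = clip(-0.82) = -0.82
Step 4: Evaluate f.
f(0.4396, -0.82) = -4.0694


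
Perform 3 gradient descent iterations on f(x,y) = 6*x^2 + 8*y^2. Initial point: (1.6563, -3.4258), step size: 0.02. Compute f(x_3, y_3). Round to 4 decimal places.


Gradient descent on f(x,y) = 6*x^2 + 8*y^2.
Starting point: (1.6563, -3.4258), alpha = 0.02
Step 1: grad_x = 2*6*1.6563 = 19.8756, grad_y = 2*8*-3.4258 = -54.8128
  x_1 = 1.6563 - 0.02*19.8756 = 1.2588
  y_1 = -3.4258 - 0.02*-54.8128 = -2.3295
Step 2: grad_x = 2*6*1.2588 = 15.1055, grad_y = 2*8*-2.3295 = -37.2727
  x_2 = 1.2588 - 0.02*15.1055 = 0.9567
  y_2 = -2.3295 - 0.02*-37.2727 = -1.5841
Step 3: grad_x = 2*6*0.9567 = 11.4801, grad_y = 2*8*-1.5841 = -25.3454
  x_3 = 0.9567 - 0.02*11.4801 = 0.7271
  y_3 = -1.5841 - 0.02*-25.3454 = -1.0772
f(0.7271, -1.0772) = 6*0.7271^2 + 8*(-1.0772)^2 = 12.4544


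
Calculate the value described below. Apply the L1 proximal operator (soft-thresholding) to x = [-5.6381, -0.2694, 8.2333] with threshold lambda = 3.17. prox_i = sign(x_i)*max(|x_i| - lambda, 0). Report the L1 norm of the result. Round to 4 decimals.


Soft-thresholding with lambda = 3.17:
prox(-5.6381) = sign(-5.6381)*max(|-5.6381| - 3.17, 0) = -2.4681
prox(-0.2694) = sign(-0.2694)*max(|-0.2694| - 3.17, 0) = 0.0
prox(8.2333) = sign(8.2333)*max(|8.2333| - 3.17, 0) = 5.0633
prox(x) = [-2.4681, 0.0, 5.0633]
||prox(x)||_1 = 2.4681 + 0.0 + 5.0633 = 7.5314


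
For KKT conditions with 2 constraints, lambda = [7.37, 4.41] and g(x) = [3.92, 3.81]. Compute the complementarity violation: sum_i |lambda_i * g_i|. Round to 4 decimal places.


KKT complementary slackness check:
lambda_1 * g_1 = 7.37 * 3.92 = 28.8904
lambda_2 * g_2 = 4.41 * 3.81 = 16.8021
Total violation = 28.8904 + 16.8021 = 45.6925


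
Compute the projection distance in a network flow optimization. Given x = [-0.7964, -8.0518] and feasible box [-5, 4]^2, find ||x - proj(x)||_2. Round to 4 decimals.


Project each component onto [-5, 4].
clip(-0.7964) = -0.7964, clip(-8.0518) = -5.0
Projection = [-0.7964, -5.0]
Squared diffs: [0.0, 9.3135]
Distance = sqrt(9.3135) = 3.0518


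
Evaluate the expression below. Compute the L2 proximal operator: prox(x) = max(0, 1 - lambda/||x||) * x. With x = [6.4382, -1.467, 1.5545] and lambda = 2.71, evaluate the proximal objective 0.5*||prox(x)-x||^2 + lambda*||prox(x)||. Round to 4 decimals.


Step 1: Compute ||x||.
||x|| = 6.7837
Step 2: Compute scaling factor.
scale = max(0, 1 - 2.71/6.7837) = 0.6005
Step 3: prox(x) = [3.8662, -0.881, 0.9335]
||prox(x)|| = 4.0737
Step 4: Proximal objective.
0.5*||prox-x||^2 = 3.6721
lambda*||prox|| = 11.0397
Total = 14.7119


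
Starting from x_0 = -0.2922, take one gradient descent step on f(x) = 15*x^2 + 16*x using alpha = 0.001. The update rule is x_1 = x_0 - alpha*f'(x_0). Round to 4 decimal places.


We compute the gradient at x_0 and apply the update.
f'(x) = 30*x + 16
f'(-0.2922) = 30*-0.2922 + 16 = 7.234
x_1 = -0.2922 - 0.001*7.234 = -0.2994


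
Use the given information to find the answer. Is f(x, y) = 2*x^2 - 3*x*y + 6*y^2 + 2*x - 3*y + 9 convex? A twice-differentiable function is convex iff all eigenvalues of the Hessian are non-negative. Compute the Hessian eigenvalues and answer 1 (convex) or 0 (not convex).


The Hessian of f(x,y) = 2*x^2 - 3*x*y + 6*y^2 + 2*x - 3*y + 9 is:
H = [[4, -3], [-3, 12]]
Trace = 4 + 12 = 16
Determinant = 4*12 - (-3)^2 = 39
Discriminant = (16)^2 - 4*39 = 100.0
Eigenvalues: lambda_1 = 3.0, lambda_2 = 13.0
The function is convex.

1


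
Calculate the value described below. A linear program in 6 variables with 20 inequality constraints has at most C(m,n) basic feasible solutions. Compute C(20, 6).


Each vertex corresponds to some choice of n active constraints out of m, so the number of vertices is at most C(m, n) = m! / (n!(m-n)!).
m = 20, n = 6
Numerator: 20 * 19 * 18 * 17 * 16 * 15
Denominator: 6! = 720
C(20, 6) = 38760


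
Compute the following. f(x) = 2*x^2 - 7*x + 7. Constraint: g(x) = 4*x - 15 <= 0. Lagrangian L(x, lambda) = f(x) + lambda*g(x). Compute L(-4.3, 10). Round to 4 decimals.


Step 1: Evaluate f(x).
f(-4.3) = 2*(-4.3)^2 - 7*(-4.3) + 7 = 74.08
Step 2: Evaluate g(x).
g(-4.3) = 4*-4.3 - 15 = -32.2
Step 3: Compute Lagrangian.
L = 74.08 + 10*-32.2 = -247.92


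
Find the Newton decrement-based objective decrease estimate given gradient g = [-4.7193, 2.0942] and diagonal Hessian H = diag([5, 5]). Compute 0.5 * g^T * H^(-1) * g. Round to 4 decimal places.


Step 1: H is diagonal, so H^(-1) * g = [-0.9439, 0.4188].
Step 2: g^T H^(-1) g = sum_i g_i^2 / H_ii
  = (-4.7193)^2/5 + (2.0942)^2/5
  = 4.4544 + 0.8771 = 5.3315
Step 3: Objective decrease = 0.5 * g^T H^(-1) g = 2.6657


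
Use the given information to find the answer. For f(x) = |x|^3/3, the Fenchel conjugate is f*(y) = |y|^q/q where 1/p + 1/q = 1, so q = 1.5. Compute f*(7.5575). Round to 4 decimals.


The conjugate exponent q satisfies 1/p + 1/q = 1.
p = 3, so q = 3/(3 - 1) = 1.5
|y|^q = 7.5575^1.5 = 20.7763
f*(7.5575) = 20.7763 / 1.5 = 13.8508


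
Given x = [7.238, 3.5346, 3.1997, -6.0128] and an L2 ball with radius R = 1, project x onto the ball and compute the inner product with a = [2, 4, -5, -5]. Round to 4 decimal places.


Step 1: Compute ||x|| (intermediates to 6 decimals).
||x|| = sqrt(7.238^2 + 3.5346^2 + 3.1997^2 + (-6.0128)^2) = 10.548644
Step 2: Project.
Since ||x|| > R, scale = R/||x|| = 1/10.548644 = 0.094799, proj(x) = scale * x
proj(x) = [0.686155, 0.335077, 0.303328, -0.570007]
Step 3: Dot product.
a^T * proj(x) = 2*0.686155 + 4*0.335077 - 5*0.303328 - 5*(-0.570007) = 4.046


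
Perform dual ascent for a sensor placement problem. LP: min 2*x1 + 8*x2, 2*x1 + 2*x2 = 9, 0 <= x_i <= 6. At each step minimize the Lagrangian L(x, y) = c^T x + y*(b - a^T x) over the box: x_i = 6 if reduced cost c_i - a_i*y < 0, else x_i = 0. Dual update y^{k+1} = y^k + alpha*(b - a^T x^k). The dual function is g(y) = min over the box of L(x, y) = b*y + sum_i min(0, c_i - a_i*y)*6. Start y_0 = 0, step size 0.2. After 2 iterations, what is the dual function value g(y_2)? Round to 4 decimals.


Dual ascent for LP: min 2*x1 + 8*x2, 2*x1 + 2*x2 = 9, 0 <= x_i <= 6
Step 1: y^k = 0.0, reduced costs: (2.0, 8.0)
  x^k = (0.0, 0.0), subgradient = b - a^T x = 9.0
  y^{k+1} = 0.0 + 0.2*9.0 = 1.8
Step 2: y^k = 1.8, reduced costs: (-1.6, 4.4)
  x^k = (6.0, 0.0), subgradient = b - a^T x = -3.0
  y^{k+1} = 1.8 + 0.2*-3.0 = 1.2
Dual objective at y_2 = 1.2: reduced costs (-0.4, 5.6), box minimizer x = (6.0, 0.0)
g(y_2) = b*y + (c1 - a1*y)*x1 + (c2 - a2*y)*x2 = 9*1.2 + (-0.4)*6.0 + 5.6*0.0 = 10.8 - 2.4 + 0.0 = 8.4


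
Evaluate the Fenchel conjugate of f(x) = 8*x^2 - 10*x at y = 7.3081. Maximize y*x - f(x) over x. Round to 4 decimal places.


f*(y) = sup_x {y*x - a*x^2 - b*x} = sup_x {(y-b)*x - a*x^2}
FOC: (y - b) - 2a*x = 0 => x* = (y - b)/(2a)
x* = (7.3081 + 10)/(2*8) = 1.0818
f*(7.3081) = (y-b)^2/(4a) = (7.3081 + 10)^2/(4*8)
= 299.5703/32 = 9.3616


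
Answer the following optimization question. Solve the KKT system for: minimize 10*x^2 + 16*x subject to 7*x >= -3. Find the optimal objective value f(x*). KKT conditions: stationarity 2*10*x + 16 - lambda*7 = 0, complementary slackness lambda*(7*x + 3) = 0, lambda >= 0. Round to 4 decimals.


Step 1: Try lambda = 0 (constraint inactive).
x_unc = -16/(2*10) = -0.8
Check: 7*-0.8 = -5.6 < -3 -- violated!
Step 2: Constraint must be active: 7*x = -3
x* = -3/7 = -0.4286 (rounded; the exact value -3/7 is used below)
lambda = (2*10*(-3/7) + 16)/7 = 1.0612
Step 3: Compute optimal value.
f(x*) = 10*(-3/7)^2 + 16*(-3/7) = -5.0204


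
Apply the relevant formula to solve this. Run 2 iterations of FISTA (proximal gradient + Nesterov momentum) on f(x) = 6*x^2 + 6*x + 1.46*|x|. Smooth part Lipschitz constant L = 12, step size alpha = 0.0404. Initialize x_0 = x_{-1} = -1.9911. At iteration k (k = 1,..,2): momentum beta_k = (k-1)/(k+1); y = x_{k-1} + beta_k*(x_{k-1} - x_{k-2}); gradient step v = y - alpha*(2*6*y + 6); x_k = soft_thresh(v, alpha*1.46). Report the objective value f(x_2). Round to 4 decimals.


FISTA on f(x) = 6*x^2 + 6*x + 1.46*|x|
L = 12, alpha = 0.0404
Iteration 1: beta = 0.0, y = -1.9911 + 0.0*(-1.9911 + 1.9911) = -1.9911
  grad(y) = -17.8932, v = y - alpha*grad = -1.2682
  prox(v) = soft_thresh(-1.2682, 0.059) = -1.2092
Iteration 2: beta = 0.3333, y = -1.2092 + 0.3333*(-1.2092 + 1.9911) = -0.9486
  grad(y) = -5.3833, v = y - alpha*grad = -0.7311
  prox(v) = soft_thresh(-0.7311, 0.059) = -0.6721
f(x_2) = 6*(-0.6721)^2 + 6*(-0.6721) + 1.46*|-0.6721| = -0.3409


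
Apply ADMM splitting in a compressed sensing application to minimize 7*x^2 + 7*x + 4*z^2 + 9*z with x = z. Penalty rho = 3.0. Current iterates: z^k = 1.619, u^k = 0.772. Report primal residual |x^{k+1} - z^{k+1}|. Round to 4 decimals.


ADMM iteration with rho = 3.0, z^k = 1.619, u^k = 0.772
Step 1: x-update.
Minimize 7*x^2 + 7*x + (3.0/2)*(x - 1.619 + 0.772)^2
FOC: (2*7 + 3.0)*x = -7 + 3.0*(1.619 - 0.772)
x^{k+1} = -0.2623
Step 2: z-update.
Minimize 4*z^2 + 9*z + (3.0/2)*(-0.2623 - z + 0.772)^2
FOC: (2*4 + 3.0)*z = -9 + 3.0*(-0.2623 + 0.772)
z^{k+1} = -0.6792
Step 3: u-update.
u^{k+1} = 0.772 - 0.2623 + 0.6792 = 1.1889
Step 4: Primal residual = |-0.2623 + 0.6792| = 0.4169


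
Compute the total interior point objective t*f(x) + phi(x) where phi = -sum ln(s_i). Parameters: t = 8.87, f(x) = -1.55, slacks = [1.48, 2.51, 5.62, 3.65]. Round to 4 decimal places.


Step 1: Compute log-barrier.
ln values: [0.392, 0.9203, 1.7263, 1.2947]
phi = -(0.392 + 0.9203 + 1.7263 + 1.2947) = -4.3334
Step 2: Compute augmented objective.
t*f(x) = 8.87*-1.55 = -13.7485
Total = -13.7485 - 4.3334 = -18.0819


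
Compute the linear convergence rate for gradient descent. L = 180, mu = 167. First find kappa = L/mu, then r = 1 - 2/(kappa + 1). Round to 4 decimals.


Step 1: Compute the condition number.
kappa = L/mu = 180/167 = 1.0778
Step 2: Compute the convergence rate.
r = 1 - 2/(kappa + 1) = 1 - 2*mu/(L + mu) = (L - mu)/(L + mu) = 13/347 = 0.0375


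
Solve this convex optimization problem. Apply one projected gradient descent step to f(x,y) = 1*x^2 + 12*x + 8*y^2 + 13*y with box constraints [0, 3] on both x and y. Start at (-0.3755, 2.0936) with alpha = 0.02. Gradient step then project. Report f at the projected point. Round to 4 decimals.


Step 1: Compute gradient at (-0.3755, 2.0936).
grad_x = 2*1*-0.3755 + 12 = 11.249
grad_y = 2*8*2.0936 + 13 = 46.4976
Step 2: Gradient step.
x_raw = -0.3755 - 0.02*11.249 = -0.6005
y_raw = 2.0936 - 0.02*46.4976 = 1.1636
Step 3: Project onto [0, 3].
x_proj = clip(-0.6005) = 0.0
y_proj = clip(1.1636) = 1.1636
Step 4: Evaluate f.
f(0.0, 1.1636) = 25.96


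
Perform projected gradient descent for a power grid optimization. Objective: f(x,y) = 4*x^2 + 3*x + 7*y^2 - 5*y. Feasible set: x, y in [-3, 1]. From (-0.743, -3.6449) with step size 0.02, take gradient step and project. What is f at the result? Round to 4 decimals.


Step 1: Compute gradient at (-0.743, -3.6449).
grad_x = 2*4*-0.743 + 3 = -2.944
grad_y = 2*7*-3.6449 - 5 = -56.0286
Step 2: Gradient step.
x_raw = -0.743 - 0.02*-2.944 = -0.6841
y_raw = -3.6449 - 0.02*-56.0286 = -2.5243
Step 3: Project onto [-3, 1].
x_proj = clip(-0.6841) = -0.6841
y_proj = clip(-2.5243) = -2.5243
Step 4: Evaluate f.
f(-0.6841, -2.5243) = 57.047


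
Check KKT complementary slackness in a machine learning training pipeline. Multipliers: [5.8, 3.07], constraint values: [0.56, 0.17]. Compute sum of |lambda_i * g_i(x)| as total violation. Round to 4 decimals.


KKT complementary slackness check:
lambda_1 * g_1 = 5.8 * 0.56 = 3.248
lambda_2 * g_2 = 3.07 * 0.17 = 0.5219
Total violation = 3.248 + 0.5219 = 3.7699


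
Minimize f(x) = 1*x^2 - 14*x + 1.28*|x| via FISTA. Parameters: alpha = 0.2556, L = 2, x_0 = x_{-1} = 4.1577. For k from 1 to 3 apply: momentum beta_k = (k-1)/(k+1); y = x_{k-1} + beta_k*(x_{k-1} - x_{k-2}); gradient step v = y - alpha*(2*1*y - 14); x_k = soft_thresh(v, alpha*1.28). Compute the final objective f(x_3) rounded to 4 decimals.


FISTA on f(x) = 1*x^2 - 14*x + 1.28*|x|
L = 2, alpha = 0.2556
Iteration 1: beta = 0.0, y = 4.1577 + 0.0*(4.1577 - 4.1577) = 4.1577
  grad(y) = -5.6846, v = y - alpha*grad = 5.6107
  prox(v) = soft_thresh(5.6107, 0.3272) = 5.2835
Iteration 2: beta = 0.3333, y = 5.2835 + 0.3333*(5.2835 - 4.1577) = 5.6588
  grad(y) = -2.6824, v = y - alpha*grad = 6.3444
  prox(v) = soft_thresh(6.3444, 0.3272) = 6.0172
Iteration 3: beta = 0.5, y = 6.0172 + 0.5*(6.0172 - 5.2835) = 6.3841
  grad(y) = -1.2318, v = y - alpha*grad = 6.699
  prox(v) = soft_thresh(6.699, 0.3272) = 6.3718
f(x_3) = 1*6.3718^2 - 14*6.3718 + 1.28*|6.3718| = -40.4495


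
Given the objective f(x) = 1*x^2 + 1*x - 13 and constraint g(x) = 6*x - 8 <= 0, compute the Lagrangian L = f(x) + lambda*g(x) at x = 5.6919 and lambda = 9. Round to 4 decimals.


Step 1: Evaluate f(x).
f(5.6919) = 1*5.6919^2 + 1*5.6919 - 13 = 25.0896
Step 2: Evaluate g(x).
g(5.6919) = 6*5.6919 - 8 = 26.1514
Step 3: Compute Lagrangian.
L = 25.0896 + 9*26.1514 = 260.4522


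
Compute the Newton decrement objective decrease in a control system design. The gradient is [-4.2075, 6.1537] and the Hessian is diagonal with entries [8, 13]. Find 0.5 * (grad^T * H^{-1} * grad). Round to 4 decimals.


Step 1: H is diagonal, so H^(-1) * g = [-0.5259, 0.4734].
Step 2: g^T H^(-1) g = sum_i g_i^2 / H_ii
  = (-4.2075)^2/8 + (6.1537)^2/13
  = 2.2129 + 2.9129 = 5.1258
Step 3: Objective decrease = 0.5 * g^T H^(-1) g = 2.5629


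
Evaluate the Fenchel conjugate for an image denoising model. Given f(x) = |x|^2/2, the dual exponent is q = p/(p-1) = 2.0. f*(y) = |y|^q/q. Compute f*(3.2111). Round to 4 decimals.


The conjugate exponent q satisfies 1/p + 1/q = 1.
p = 2, so q = 2/(2 - 1) = 2.0
|y|^q = 3.2111^2.0 = 10.3112
f*(3.2111) = 10.3112 / 2.0 = 5.1556


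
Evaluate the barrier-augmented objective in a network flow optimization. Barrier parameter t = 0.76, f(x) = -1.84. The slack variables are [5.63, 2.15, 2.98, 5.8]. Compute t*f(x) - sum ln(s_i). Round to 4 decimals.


Step 1: Compute log-barrier.
ln values: [1.7281, 0.7655, 1.0919, 1.7579]
phi = -(1.7281 + 0.7655 + 1.0919 + 1.7579) = -5.3434
Step 2: Compute augmented objective.
t*f(x) = 0.76*-1.84 = -1.3984
Total = -1.3984 - 5.3434 = -6.7418


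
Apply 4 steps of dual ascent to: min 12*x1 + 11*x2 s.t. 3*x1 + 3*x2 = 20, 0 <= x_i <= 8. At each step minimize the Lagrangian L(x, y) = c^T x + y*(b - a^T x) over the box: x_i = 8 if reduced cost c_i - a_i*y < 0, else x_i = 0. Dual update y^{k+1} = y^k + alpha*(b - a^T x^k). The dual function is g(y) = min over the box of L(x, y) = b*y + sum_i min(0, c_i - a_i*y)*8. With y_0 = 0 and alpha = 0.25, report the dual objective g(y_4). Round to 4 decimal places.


Dual ascent for LP: min 12*x1 + 11*x2, 3*x1 + 3*x2 = 20, 0 <= x_i <= 8
Step 1: y^k = 0.0, reduced costs: (12.0, 11.0)
  x^k = (0.0, 0.0), subgradient = b - a^T x = 20.0
  y^{k+1} = 0.0 + 0.25*20.0 = 5.0
Step 2: y^k = 5.0, reduced costs: (-3.0, -4.0)
  x^k = (8.0, 8.0), subgradient = b - a^T x = -28.0
  y^{k+1} = 5.0 + 0.25*-28.0 = -2.0
Step 3: y^k = -2.0, reduced costs: (18.0, 17.0)
  x^k = (0.0, 0.0), subgradient = b - a^T x = 20.0
  y^{k+1} = -2.0 + 0.25*20.0 = 3.0
Step 4: y^k = 3.0, reduced costs: (3.0, 2.0)
  x^k = (0.0, 0.0), subgradient = b - a^T x = 20.0
  y^{k+1} = 3.0 + 0.25*20.0 = 8.0
Dual objective at y_4 = 8.0: reduced costs (-12.0, -13.0), box minimizer x = (8.0, 8.0)
g(y_4) = b*y + (c1 - a1*y)*x1 + (c2 - a2*y)*x2 = 20*8.0 + (-12.0)*8.0 + (-13.0)*8.0 = 160.0 - 96.0 - 104.0 = -40.0


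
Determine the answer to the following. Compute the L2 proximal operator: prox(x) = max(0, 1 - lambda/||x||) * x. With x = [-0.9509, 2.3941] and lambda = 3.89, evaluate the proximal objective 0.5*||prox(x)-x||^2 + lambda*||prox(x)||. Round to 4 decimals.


Step 1: Compute ||x||.
||x|| = 2.576
Step 2: Compute scaling factor.
scale = max(0, 1 - 3.89/2.576) = 0.0
Step 3: prox(x) = [-0.0, 0.0]
||prox(x)|| = 0.0
Step 4: Proximal objective.
0.5*||prox-x||^2 = 3.318
lambda*||prox|| = 0.0
Total = 3.318


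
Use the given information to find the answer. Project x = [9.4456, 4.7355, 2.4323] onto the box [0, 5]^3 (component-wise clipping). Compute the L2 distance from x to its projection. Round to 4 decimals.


Project each component onto [0, 5].
clip(9.4456) = 5.0, clip(4.7355) = 4.7355, clip(2.4323) = 2.4323
Projection = [5.0, 4.7355, 2.4323]
Squared diffs: [19.7634, 0.0, 0.0]
Distance = sqrt(19.7634) = 4.4456


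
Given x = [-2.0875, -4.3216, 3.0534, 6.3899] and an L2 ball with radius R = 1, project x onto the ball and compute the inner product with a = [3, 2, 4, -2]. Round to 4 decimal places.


Step 1: Compute ||x|| (intermediates to 6 decimals).
||x|| = sqrt((-2.0875)^2 + (-4.3216)^2 + 3.0534^2 + 6.3899^2) = 8.554996
Step 2: Project.
Since ||x|| > R, scale = R/||x|| = 1/8.554996 = 0.116891, proj(x) = scale * x
proj(x) = [-0.24401, -0.505156, 0.356915, 0.746922]
Step 3: Dot product.
a^T * proj(x) = 3*(-0.24401) + 2*(-0.505156) + 4*0.356915 - 2*0.746922 = -1.8085


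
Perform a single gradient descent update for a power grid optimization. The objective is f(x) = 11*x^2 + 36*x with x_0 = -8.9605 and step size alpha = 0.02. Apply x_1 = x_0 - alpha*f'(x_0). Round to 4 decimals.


We compute the gradient at x_0 and apply the update.
f'(x) = 22*x + 36
f'(-8.9605) = 22*-8.9605 + 36 = -161.131
x_1 = -8.9605 - 0.02*-161.131 = -5.7379


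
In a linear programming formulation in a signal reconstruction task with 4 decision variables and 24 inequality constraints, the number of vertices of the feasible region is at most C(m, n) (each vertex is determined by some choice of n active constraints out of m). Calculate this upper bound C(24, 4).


Each vertex corresponds to some choice of n active constraints out of m, so the number of vertices is at most C(m, n) = m! / (n!(m-n)!).
m = 24, n = 4
Numerator: 24 * 23 * 22 * 21
Denominator: 4! = 24
C(24, 4) = 10626


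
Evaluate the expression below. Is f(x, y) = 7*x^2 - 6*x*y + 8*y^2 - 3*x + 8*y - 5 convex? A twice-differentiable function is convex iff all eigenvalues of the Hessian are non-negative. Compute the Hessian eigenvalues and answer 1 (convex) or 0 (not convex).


The Hessian of f(x,y) = 7*x^2 - 6*x*y + 8*y^2 - 3*x + 8*y - 5 is:
H = [[14, -6], [-6, 16]]
Trace = 14 + 16 = 30
Determinant = 14*16 - (-6)^2 = 188
Discriminant = (30)^2 - 4*188 = 148.0
Eigenvalues: lambda_1 = 8.9172, lambda_2 = 21.0828
The function is convex.

1


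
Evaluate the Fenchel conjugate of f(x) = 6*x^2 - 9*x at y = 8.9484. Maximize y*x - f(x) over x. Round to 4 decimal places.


f*(y) = sup_x {y*x - a*x^2 - b*x} = sup_x {(y-b)*x - a*x^2}
FOC: (y - b) - 2a*x = 0 => x* = (y - b)/(2a)
x* = (8.9484 + 9)/(2*6) = 1.4957
f*(8.9484) = (y-b)^2/(4a) = (8.9484 + 9)^2/(4*6)
= 322.1451/24 = 13.4227


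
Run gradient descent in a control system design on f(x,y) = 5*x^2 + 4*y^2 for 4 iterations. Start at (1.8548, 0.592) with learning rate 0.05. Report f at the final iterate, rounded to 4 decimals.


Gradient descent on f(x,y) = 5*x^2 + 4*y^2.
Starting point: (1.8548, 0.592), alpha = 0.05
Step 1: grad_x = 2*5*1.8548 = 18.548, grad_y = 2*4*0.592 = 4.736
  x_1 = 1.8548 - 0.05*18.548 = 0.9274
  y_1 = 0.592 - 0.05*4.736 = 0.3552
Step 2: grad_x = 2*5*0.9274 = 9.274, grad_y = 2*4*0.3552 = 2.8416
  x_2 = 0.9274 - 0.05*9.274 = 0.4637
  y_2 = 0.3552 - 0.05*2.8416 = 0.2131
Step 3: grad_x = 2*5*0.4637 = 4.637, grad_y = 2*4*0.2131 = 1.705
  x_3 = 0.4637 - 0.05*4.637 = 0.2319
  y_3 = 0.2131 - 0.05*1.705 = 0.1279
Step 4: grad_x = 2*5*0.2319 = 2.3185, grad_y = 2*4*0.1279 = 1.023
  x_4 = 0.2319 - 0.05*2.3185 = 0.1159
  y_4 = 0.1279 - 0.05*1.023 = 0.0767
f(0.1159, 0.0767) = 5*0.1159^2 + 4*0.0767^2 = 0.0907


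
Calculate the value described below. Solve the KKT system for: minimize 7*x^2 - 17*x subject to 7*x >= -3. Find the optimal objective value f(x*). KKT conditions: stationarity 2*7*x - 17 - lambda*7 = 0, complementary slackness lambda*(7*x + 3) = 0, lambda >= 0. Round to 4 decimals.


Step 1: Try lambda = 0 (constraint inactive).
Stationarity: 2*7*x - 17 = 0
x* = 17/(2*7) = 17/14 = 1.2143 (rounded; the exact value 17/14 is used below)
Check constraint: 7*1.2143 = 8.5001 >= -3 -- satisfied.
Step 2: Compute optimal value.
f(x*) = 7*(17/14)^2 - 17*(17/14) = -10.3214


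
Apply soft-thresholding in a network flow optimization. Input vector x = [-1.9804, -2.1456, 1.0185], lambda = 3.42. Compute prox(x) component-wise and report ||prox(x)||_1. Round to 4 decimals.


Soft-thresholding with lambda = 3.42:
prox(-1.9804) = sign(-1.9804)*max(|-1.9804| - 3.42, 0) = 0.0
prox(-2.1456) = sign(-2.1456)*max(|-2.1456| - 3.42, 0) = 0.0
prox(1.0185) = sign(1.0185)*max(|1.0185| - 3.42, 0) = 0.0
prox(x) = [0.0, 0.0, 0.0]
||prox(x)||_1 = 0.0 + 0.0 + 0.0 = 0.0
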